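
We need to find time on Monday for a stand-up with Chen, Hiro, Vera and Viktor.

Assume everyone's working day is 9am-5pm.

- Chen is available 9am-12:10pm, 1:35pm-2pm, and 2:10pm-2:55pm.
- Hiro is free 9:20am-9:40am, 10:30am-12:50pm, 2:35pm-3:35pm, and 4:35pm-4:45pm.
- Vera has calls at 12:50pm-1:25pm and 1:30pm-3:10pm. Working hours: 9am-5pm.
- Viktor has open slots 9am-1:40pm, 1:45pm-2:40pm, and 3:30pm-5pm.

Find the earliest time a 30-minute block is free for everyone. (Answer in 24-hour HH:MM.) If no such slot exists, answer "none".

Vera free within 09:00–17:00: 09:00–12:50, 13:25–13:30, 15:10–17:00.
Chen ∩ Hiro: 09:20–09:40, 10:30–12:10, 14:35–14:55.
Chen ∩ Hiro ∩ Vera: 09:20–09:40, 10:30–12:10.
Chen ∩ Hiro ∩ Vera ∩ Viktor: 09:20–09:40, 10:30–12:10.
Windows ≥ 30 min: 10:30–12:10.
Earliest such window starts at 10:30.

10:30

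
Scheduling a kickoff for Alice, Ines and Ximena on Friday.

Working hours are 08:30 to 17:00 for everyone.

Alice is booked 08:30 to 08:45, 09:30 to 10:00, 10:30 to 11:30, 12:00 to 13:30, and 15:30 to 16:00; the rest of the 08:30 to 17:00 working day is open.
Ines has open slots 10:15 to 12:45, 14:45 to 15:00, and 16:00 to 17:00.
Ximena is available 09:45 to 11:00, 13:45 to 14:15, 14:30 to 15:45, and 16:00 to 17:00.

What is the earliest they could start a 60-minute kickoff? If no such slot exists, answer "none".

16:00

Alice free within 08:30–17:00: 08:45–09:30, 10:00–10:30, 11:30–12:00, 13:30–15:30, 16:00–17:00.
Alice ∩ Ines: 10:15–10:30, 11:30–12:00, 14:45–15:00, 16:00–17:00.
Alice ∩ Ines ∩ Ximena: 10:15–10:30, 14:45–15:00, 16:00–17:00.
Windows ≥ 60 min: 16:00–17:00.
Earliest such window starts at 16:00.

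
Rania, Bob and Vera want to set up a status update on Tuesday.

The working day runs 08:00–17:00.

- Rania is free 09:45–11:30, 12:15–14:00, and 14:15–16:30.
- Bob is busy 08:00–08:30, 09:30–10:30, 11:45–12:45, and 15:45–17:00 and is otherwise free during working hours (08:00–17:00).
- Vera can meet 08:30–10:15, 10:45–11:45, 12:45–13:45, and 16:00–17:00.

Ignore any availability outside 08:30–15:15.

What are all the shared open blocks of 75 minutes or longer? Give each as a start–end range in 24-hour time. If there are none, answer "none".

none

Bob free within 08:00–17:00: 08:30–09:30, 10:30–11:45, 12:45–15:45.
Rania ∩ Bob: 10:30–11:30, 12:45–14:00, 14:15–15:45.
Rania ∩ Bob ∩ Vera: 10:45–11:30, 12:45–13:45.
Restricted to 08:30–15:15: 10:45–11:30, 12:45–13:45.
Windows ≥ 75 min: (none).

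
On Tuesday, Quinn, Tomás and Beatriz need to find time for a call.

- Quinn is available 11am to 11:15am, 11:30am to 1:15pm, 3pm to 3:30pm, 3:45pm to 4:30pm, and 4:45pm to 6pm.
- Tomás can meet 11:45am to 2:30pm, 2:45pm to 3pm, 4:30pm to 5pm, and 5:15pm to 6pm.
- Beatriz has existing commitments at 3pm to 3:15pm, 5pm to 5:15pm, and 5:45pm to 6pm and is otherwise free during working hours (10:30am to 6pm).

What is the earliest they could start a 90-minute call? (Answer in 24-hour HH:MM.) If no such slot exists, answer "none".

11:45

Beatriz free within 10:30–18:00: 10:30–15:00, 15:15–17:00, 17:15–17:45.
Quinn ∩ Tomás: 11:45–13:15, 16:45–17:00, 17:15–18:00.
Quinn ∩ Tomás ∩ Beatriz: 11:45–13:15, 16:45–17:00, 17:15–17:45.
Windows ≥ 90 min: 11:45–13:15.
Earliest such window starts at 11:45.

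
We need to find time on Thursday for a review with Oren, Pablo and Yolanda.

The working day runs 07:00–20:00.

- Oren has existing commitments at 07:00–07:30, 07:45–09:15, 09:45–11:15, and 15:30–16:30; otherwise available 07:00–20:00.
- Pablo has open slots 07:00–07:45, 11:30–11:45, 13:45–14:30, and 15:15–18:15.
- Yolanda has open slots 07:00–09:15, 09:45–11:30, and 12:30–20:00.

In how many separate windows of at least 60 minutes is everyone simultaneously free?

Oren free within 07:00–20:00: 07:30–07:45, 09:15–09:45, 11:15–15:30, 16:30–20:00.
Oren ∩ Pablo: 07:30–07:45, 11:30–11:45, 13:45–14:30, 15:15–15:30, 16:30–18:15.
Oren ∩ Pablo ∩ Yolanda: 07:30–07:45, 13:45–14:30, 15:15–15:30, 16:30–18:15.
Windows ≥ 60 min: 16:30–18:15.
That's 1 window.

1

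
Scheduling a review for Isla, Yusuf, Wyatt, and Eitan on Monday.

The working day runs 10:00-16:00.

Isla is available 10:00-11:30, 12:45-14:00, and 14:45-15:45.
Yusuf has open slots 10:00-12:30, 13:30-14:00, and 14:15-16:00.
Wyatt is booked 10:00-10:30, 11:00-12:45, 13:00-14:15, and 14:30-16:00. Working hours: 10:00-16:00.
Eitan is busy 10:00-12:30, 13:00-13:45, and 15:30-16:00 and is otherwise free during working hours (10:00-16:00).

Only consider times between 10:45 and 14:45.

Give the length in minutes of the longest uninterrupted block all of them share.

0 minutes

Wyatt free within 10:00–16:00: 10:30–11:00, 12:45–13:00, 14:15–14:30.
Eitan free within 10:00–16:00: 12:30–13:00, 13:45–15:30.
Isla ∩ Yusuf: 10:00–11:30, 13:30–14:00, 14:45–15:45.
Isla ∩ Yusuf ∩ Wyatt: 10:30–11:00.
Isla ∩ Yusuf ∩ Wyatt ∩ Eitan: (none).
Restricted to 10:45–14:45: (none).
No common window.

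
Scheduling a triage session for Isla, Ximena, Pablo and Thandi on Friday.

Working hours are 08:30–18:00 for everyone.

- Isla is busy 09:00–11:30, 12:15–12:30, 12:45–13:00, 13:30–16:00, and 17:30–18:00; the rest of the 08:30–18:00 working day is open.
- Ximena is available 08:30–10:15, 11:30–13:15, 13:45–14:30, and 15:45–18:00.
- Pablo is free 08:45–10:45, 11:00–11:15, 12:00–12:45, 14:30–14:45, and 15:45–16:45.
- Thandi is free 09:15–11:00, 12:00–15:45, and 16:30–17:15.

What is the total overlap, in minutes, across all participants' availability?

45 minutes

Isla free within 08:30–18:00: 08:30–09:00, 11:30–12:15, 12:30–12:45, 13:00–13:30, 16:00–17:30.
Isla ∩ Ximena: 08:30–09:00, 11:30–12:15, 12:30–12:45, 13:00–13:15, 16:00–17:30.
Isla ∩ Ximena ∩ Pablo: 08:45–09:00, 12:00–12:15, 12:30–12:45, 16:00–16:45.
Isla ∩ Ximena ∩ Pablo ∩ Thandi: 12:00–12:15, 12:30–12:45, 16:30–16:45.
Total common minutes: 15 + 15 + 15 = 45.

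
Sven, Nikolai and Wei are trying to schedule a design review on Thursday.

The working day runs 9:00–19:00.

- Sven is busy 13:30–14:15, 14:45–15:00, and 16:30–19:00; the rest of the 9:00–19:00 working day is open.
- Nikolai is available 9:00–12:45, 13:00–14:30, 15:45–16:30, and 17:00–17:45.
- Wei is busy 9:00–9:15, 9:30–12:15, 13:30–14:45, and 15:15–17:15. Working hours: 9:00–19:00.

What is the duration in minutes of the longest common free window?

Sven free within 09:00–19:00: 09:00–13:30, 14:15–14:45, 15:00–16:30.
Wei free within 09:00–19:00: 09:15–09:30, 12:15–13:30, 14:45–15:15, 17:15–19:00.
Sven ∩ Nikolai: 09:00–12:45, 13:00–13:30, 14:15–14:30, 15:45–16:30.
Sven ∩ Nikolai ∩ Wei: 09:15–09:30, 12:15–12:45, 13:00–13:30.
Common window lengths: 15, 30, 30 min; longest is 30.

30 minutes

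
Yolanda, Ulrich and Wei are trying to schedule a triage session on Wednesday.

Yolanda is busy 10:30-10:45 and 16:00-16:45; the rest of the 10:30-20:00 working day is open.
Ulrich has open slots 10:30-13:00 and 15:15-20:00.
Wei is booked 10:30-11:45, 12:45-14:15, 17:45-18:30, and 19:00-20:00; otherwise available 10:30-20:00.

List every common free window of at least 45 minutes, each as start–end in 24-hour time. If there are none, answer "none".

11:45–12:45, 15:15–16:00, 16:45–17:45

Yolanda free within 10:30–20:00: 10:45–16:00, 16:45–20:00.
Wei free within 10:30–20:00: 11:45–12:45, 14:15–17:45, 18:30–19:00.
Yolanda ∩ Ulrich: 10:45–13:00, 15:15–16:00, 16:45–20:00.
Yolanda ∩ Ulrich ∩ Wei: 11:45–12:45, 15:15–16:00, 16:45–17:45, 18:30–19:00.
Windows ≥ 45 min: 11:45–12:45, 15:15–16:00, 16:45–17:45.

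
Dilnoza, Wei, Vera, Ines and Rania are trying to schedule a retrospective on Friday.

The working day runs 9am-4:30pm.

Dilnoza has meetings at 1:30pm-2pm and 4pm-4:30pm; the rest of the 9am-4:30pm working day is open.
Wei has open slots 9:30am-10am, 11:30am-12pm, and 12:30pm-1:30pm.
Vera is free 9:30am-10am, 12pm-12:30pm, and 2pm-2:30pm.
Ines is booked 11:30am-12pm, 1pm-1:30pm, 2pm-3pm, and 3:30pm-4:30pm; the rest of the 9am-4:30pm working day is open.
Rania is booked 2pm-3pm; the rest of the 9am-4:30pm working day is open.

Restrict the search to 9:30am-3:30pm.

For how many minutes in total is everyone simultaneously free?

Dilnoza free within 09:00–16:30: 09:00–13:30, 14:00–16:00.
Ines free within 09:00–16:30: 09:00–11:30, 12:00–13:00, 13:30–14:00, 15:00–15:30.
Rania free within 09:00–16:30: 09:00–14:00, 15:00–16:30.
Dilnoza ∩ Wei: 09:30–10:00, 11:30–12:00, 12:30–13:30.
Dilnoza ∩ Wei ∩ Vera: 09:30–10:00.
Dilnoza ∩ Wei ∩ Vera ∩ Ines: 09:30–10:00.
Dilnoza ∩ Wei ∩ Vera ∩ Ines ∩ Rania: 09:30–10:00.
Restricted to 09:30–15:30: 09:30–10:00.
Total common minutes: 30.

30 minutes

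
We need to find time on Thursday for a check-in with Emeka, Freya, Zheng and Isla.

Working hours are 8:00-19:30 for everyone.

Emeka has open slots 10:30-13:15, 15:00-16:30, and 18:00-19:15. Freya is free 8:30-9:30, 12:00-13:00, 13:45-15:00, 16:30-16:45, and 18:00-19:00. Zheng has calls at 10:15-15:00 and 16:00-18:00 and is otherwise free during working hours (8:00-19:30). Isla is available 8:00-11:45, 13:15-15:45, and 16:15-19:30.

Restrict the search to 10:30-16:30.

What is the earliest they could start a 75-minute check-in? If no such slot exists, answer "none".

none

Zheng free within 08:00–19:30: 08:00–10:15, 15:00–16:00, 18:00–19:30.
Emeka ∩ Freya: 12:00–13:00, 18:00–19:00.
Emeka ∩ Freya ∩ Zheng: 18:00–19:00.
Emeka ∩ Freya ∩ Zheng ∩ Isla: 18:00–19:00.
Restricted to 10:30–16:30: (none).
Windows ≥ 75 min: (none).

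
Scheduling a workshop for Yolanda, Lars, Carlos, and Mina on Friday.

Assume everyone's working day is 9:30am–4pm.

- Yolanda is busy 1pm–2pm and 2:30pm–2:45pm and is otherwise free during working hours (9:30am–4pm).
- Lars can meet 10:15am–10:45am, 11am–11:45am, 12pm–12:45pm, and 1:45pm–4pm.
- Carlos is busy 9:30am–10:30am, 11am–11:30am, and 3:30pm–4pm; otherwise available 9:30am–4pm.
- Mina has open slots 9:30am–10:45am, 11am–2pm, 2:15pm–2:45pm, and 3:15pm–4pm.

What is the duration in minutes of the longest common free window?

Yolanda free within 09:30–16:00: 09:30–13:00, 14:00–14:30, 14:45–16:00.
Carlos free within 09:30–16:00: 10:30–11:00, 11:30–15:30.
Yolanda ∩ Lars: 10:15–10:45, 11:00–11:45, 12:00–12:45, 14:00–14:30, 14:45–16:00.
Yolanda ∩ Lars ∩ Carlos: 10:30–10:45, 11:30–11:45, 12:00–12:45, 14:00–14:30, 14:45–15:30.
Yolanda ∩ Lars ∩ Carlos ∩ Mina: 10:30–10:45, 11:30–11:45, 12:00–12:45, 14:15–14:30, 15:15–15:30.
Common window lengths: 15, 15, 45, 15, 15 min; longest is 45.

45 minutes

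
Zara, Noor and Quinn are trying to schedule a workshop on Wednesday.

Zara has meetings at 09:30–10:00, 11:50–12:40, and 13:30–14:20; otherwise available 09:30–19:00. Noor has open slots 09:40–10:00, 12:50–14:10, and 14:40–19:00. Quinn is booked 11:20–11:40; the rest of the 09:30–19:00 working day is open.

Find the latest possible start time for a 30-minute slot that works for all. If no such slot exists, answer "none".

18:30

Zara free within 09:30–19:00: 10:00–11:50, 12:40–13:30, 14:20–19:00.
Quinn free within 09:30–19:00: 09:30–11:20, 11:40–19:00.
Zara ∩ Noor: 12:50–13:30, 14:40–19:00.
Zara ∩ Noor ∩ Quinn: 12:50–13:30, 14:40–19:00.
Windows ≥ 30 min: 12:50–13:30, 14:40–19:00.
Latest start in the last window 14:40–19:00 is 19:00 − 30 min = 18:30.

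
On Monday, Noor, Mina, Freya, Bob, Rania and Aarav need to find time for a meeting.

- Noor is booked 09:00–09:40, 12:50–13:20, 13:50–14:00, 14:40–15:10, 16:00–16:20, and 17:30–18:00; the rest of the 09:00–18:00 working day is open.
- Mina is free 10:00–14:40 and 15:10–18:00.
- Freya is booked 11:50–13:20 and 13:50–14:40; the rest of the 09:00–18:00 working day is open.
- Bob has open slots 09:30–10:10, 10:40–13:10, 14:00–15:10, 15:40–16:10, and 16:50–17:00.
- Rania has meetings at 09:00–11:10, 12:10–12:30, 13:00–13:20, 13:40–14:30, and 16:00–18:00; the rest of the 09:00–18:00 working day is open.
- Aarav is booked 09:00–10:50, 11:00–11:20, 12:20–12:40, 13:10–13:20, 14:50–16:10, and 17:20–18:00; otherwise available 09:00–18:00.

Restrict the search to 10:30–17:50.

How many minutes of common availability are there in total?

30 minutes

Noor free within 09:00–18:00: 09:40–12:50, 13:20–13:50, 14:00–14:40, 15:10–16:00, 16:20–17:30.
Freya free within 09:00–18:00: 09:00–11:50, 13:20–13:50, 14:40–18:00.
Rania free within 09:00–18:00: 11:10–12:10, 12:30–13:00, 13:20–13:40, 14:30–16:00.
Aarav free within 09:00–18:00: 10:50–11:00, 11:20–12:20, 12:40–13:10, 13:20–14:50, 16:10–17:20.
Noor ∩ Mina: 10:00–12:50, 13:20–13:50, 14:00–14:40, 15:10–16:00, 16:20–17:30.
Noor ∩ Mina ∩ Freya: 10:00–11:50, 13:20–13:50, 15:10–16:00, 16:20–17:30.
Noor ∩ Mina ∩ Freya ∩ Bob: 10:00–10:10, 10:40–11:50, 15:40–16:00, 16:50–17:00.
Noor ∩ Mina ∩ Freya ∩ Bob ∩ Rania: 11:10–11:50, 15:40–16:00.
Noor ∩ Mina ∩ Freya ∩ Bob ∩ Rania ∩ Aarav: 11:20–11:50.
Restricted to 10:30–17:50: 11:20–11:50.
Total common minutes: 30.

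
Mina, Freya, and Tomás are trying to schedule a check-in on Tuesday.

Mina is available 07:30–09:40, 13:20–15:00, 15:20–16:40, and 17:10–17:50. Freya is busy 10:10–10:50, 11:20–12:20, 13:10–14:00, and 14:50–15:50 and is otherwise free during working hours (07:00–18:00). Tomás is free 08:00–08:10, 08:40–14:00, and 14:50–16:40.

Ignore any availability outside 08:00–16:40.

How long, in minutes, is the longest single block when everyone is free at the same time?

Freya free within 07:00–18:00: 07:00–10:10, 10:50–11:20, 12:20–13:10, 14:00–14:50, 15:50–18:00.
Mina ∩ Freya: 07:30–09:40, 14:00–14:50, 15:50–16:40, 17:10–17:50.
Mina ∩ Freya ∩ Tomás: 08:00–08:10, 08:40–09:40, 15:50–16:40.
Restricted to 08:00–16:40: 08:00–08:10, 08:40–09:40, 15:50–16:40.
Common window lengths: 10, 60, 50 min; longest is 60.

60 minutes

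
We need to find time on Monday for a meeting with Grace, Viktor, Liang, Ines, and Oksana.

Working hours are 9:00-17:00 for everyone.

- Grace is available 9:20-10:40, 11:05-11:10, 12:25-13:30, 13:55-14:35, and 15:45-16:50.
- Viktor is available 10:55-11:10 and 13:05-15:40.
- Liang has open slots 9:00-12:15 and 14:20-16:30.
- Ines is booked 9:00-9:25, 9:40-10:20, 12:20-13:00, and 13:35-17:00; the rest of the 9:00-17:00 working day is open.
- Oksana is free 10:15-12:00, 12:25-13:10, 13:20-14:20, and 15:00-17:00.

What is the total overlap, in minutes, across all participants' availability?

5 minutes

Ines free within 09:00–17:00: 09:25–09:40, 10:20–12:20, 13:00–13:35.
Grace ∩ Viktor: 11:05–11:10, 13:05–13:30, 13:55–14:35.
Grace ∩ Viktor ∩ Liang: 11:05–11:10, 14:20–14:35.
Grace ∩ Viktor ∩ Liang ∩ Ines: 11:05–11:10.
Grace ∩ Viktor ∩ Liang ∩ Ines ∩ Oksana: 11:05–11:10.
Total common minutes: 5.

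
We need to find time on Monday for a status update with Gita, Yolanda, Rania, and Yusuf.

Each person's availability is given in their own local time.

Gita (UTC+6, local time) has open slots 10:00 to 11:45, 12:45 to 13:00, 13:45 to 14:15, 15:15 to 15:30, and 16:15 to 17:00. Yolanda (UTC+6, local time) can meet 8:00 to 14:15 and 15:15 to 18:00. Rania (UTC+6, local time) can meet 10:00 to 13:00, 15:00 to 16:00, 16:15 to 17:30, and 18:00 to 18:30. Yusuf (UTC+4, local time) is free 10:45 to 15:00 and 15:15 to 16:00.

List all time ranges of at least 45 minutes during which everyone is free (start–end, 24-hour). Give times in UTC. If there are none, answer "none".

Gita → UTC: 04:00–05:45, 06:45–07:00, 07:45–08:15, 09:15–09:30, 10:15–11:00.
Yolanda → UTC: 02:00–08:15, 09:15–12:00.
Rania → UTC: 04:00–07:00, 09:00–10:00, 10:15–11:30, 12:00–12:30.
Yusuf → UTC: 06:45–11:00, 11:15–12:00.
Gita ∩ Yolanda: 04:00–05:45, 06:45–07:00, 07:45–08:15, 09:15–09:30, 10:15–11:00.
Gita ∩ Yolanda ∩ Rania: 04:00–05:45, 06:45–07:00, 09:15–09:30, 10:15–11:00.
Gita ∩ Yolanda ∩ Rania ∩ Yusuf: 06:45–07:00, 09:15–09:30, 10:15–11:00.
Windows ≥ 45 min: 10:15–11:00.

10:15–11:00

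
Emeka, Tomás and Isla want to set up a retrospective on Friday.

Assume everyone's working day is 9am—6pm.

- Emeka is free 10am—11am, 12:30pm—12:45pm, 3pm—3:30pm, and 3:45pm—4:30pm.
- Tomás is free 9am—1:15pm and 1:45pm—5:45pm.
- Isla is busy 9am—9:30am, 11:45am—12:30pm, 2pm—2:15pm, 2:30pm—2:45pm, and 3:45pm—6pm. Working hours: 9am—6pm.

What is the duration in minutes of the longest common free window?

Isla free within 09:00–18:00: 09:30–11:45, 12:30–14:00, 14:15–14:30, 14:45–15:45.
Emeka ∩ Tomás: 10:00–11:00, 12:30–12:45, 15:00–15:30, 15:45–16:30.
Emeka ∩ Tomás ∩ Isla: 10:00–11:00, 12:30–12:45, 15:00–15:30.
Common window lengths: 60, 15, 30 min; longest is 60.

60 minutes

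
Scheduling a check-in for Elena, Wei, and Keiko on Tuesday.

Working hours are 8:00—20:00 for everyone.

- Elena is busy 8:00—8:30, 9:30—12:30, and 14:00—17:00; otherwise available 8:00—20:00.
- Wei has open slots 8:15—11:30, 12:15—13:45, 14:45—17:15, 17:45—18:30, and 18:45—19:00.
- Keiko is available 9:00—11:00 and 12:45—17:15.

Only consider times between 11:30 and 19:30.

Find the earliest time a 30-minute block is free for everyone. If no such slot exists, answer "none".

Elena free within 08:00–20:00: 08:30–09:30, 12:30–14:00, 17:00–20:00.
Elena ∩ Wei: 08:30–09:30, 12:30–13:45, 17:00–17:15, 17:45–18:30, 18:45–19:00.
Elena ∩ Wei ∩ Keiko: 09:00–09:30, 12:45–13:45, 17:00–17:15.
Restricted to 11:30–19:30: 12:45–13:45, 17:00–17:15.
Windows ≥ 30 min: 12:45–13:45.
Earliest such window starts at 12:45.

12:45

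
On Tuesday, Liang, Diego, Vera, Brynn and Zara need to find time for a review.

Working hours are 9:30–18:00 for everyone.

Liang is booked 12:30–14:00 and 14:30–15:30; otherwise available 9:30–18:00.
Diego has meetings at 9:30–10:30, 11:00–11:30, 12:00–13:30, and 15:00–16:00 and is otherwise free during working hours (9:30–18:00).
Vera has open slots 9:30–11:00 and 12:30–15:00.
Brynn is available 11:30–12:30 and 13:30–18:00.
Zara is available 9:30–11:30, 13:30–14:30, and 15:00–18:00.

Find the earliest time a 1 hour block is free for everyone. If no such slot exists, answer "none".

none

Liang free within 09:30–18:00: 09:30–12:30, 14:00–14:30, 15:30–18:00.
Diego free within 09:30–18:00: 10:30–11:00, 11:30–12:00, 13:30–15:00, 16:00–18:00.
Liang ∩ Diego: 10:30–11:00, 11:30–12:00, 14:00–14:30, 16:00–18:00.
Liang ∩ Diego ∩ Vera: 10:30–11:00, 14:00–14:30.
Liang ∩ Diego ∩ Vera ∩ Brynn: 14:00–14:30.
Liang ∩ Diego ∩ Vera ∩ Brynn ∩ Zara: 14:00–14:30.
Windows ≥ 60 min: (none).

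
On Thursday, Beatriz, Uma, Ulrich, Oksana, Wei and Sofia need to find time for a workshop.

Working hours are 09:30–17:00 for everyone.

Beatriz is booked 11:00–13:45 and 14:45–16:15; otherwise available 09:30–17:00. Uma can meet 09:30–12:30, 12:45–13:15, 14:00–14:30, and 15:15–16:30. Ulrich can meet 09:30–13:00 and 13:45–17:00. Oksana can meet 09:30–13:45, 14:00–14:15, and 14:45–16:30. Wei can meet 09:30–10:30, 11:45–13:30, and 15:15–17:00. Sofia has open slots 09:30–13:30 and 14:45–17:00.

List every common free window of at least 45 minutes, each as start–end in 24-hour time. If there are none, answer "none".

09:30–10:30

Beatriz free within 09:30–17:00: 09:30–11:00, 13:45–14:45, 16:15–17:00.
Beatriz ∩ Uma: 09:30–11:00, 14:00–14:30, 16:15–16:30.
Beatriz ∩ Uma ∩ Ulrich: 09:30–11:00, 14:00–14:30, 16:15–16:30.
Beatriz ∩ Uma ∩ Ulrich ∩ Oksana: 09:30–11:00, 14:00–14:15, 16:15–16:30.
Beatriz ∩ Uma ∩ Ulrich ∩ Oksana ∩ Wei: 09:30–10:30, 16:15–16:30.
Beatriz ∩ Uma ∩ Ulrich ∩ Oksana ∩ Wei ∩ Sofia: 09:30–10:30, 16:15–16:30.
Windows ≥ 45 min: 09:30–10:30.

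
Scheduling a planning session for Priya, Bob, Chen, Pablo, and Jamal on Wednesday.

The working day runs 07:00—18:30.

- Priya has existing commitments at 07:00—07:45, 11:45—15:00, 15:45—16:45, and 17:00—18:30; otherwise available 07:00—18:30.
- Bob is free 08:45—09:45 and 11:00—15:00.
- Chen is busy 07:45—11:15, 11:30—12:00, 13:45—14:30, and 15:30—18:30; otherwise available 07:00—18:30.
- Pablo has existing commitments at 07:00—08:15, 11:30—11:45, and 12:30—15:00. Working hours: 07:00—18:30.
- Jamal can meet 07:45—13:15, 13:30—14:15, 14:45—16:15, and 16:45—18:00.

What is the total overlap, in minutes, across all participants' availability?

Priya free within 07:00–18:30: 07:45–11:45, 15:00–15:45, 16:45–17:00.
Chen free within 07:00–18:30: 07:00–07:45, 11:15–11:30, 12:00–13:45, 14:30–15:30.
Pablo free within 07:00–18:30: 08:15–11:30, 11:45–12:30, 15:00–18:30.
Priya ∩ Bob: 08:45–09:45, 11:00–11:45.
Priya ∩ Bob ∩ Chen: 11:15–11:30.
Priya ∩ Bob ∩ Chen ∩ Pablo: 11:15–11:30.
Priya ∩ Bob ∩ Chen ∩ Pablo ∩ Jamal: 11:15–11:30.
Total common minutes: 15.

15 minutes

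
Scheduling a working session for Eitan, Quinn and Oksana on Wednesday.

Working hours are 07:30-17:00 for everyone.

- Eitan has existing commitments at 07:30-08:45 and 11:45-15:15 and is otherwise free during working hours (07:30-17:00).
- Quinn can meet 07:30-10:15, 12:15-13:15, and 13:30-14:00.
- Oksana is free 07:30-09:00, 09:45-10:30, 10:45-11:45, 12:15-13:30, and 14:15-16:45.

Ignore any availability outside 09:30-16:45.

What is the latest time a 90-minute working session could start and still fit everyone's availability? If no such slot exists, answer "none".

none

Eitan free within 07:30–17:00: 08:45–11:45, 15:15–17:00.
Eitan ∩ Quinn: 08:45–10:15.
Eitan ∩ Quinn ∩ Oksana: 08:45–09:00, 09:45–10:15.
Restricted to 09:30–16:45: 09:45–10:15.
Windows ≥ 90 min: (none).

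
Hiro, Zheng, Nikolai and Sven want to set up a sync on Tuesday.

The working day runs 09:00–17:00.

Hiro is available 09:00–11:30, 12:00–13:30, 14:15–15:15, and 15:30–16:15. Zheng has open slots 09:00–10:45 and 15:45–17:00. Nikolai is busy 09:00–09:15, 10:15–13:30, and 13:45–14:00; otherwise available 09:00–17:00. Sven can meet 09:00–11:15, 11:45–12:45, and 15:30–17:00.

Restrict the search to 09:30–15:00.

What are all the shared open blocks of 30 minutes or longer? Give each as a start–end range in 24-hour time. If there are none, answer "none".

09:30–10:15

Nikolai free within 09:00–17:00: 09:15–10:15, 13:30–13:45, 14:00–17:00.
Hiro ∩ Zheng: 09:00–10:45, 15:45–16:15.
Hiro ∩ Zheng ∩ Nikolai: 09:15–10:15, 15:45–16:15.
Hiro ∩ Zheng ∩ Nikolai ∩ Sven: 09:15–10:15, 15:45–16:15.
Restricted to 09:30–15:00: 09:30–10:15.
Windows ≥ 30 min: 09:30–10:15.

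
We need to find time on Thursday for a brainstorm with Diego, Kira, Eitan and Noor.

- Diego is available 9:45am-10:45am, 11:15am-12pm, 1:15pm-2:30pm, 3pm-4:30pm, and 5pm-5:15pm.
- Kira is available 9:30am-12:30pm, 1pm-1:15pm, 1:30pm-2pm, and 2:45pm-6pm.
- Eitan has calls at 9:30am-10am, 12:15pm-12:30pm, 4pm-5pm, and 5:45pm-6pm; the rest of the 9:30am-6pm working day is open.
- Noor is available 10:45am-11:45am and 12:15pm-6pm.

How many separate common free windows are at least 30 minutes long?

3

Eitan free within 09:30–18:00: 10:00–12:15, 12:30–16:00, 17:00–17:45.
Diego ∩ Kira: 09:45–10:45, 11:15–12:00, 13:30–14:00, 15:00–16:30, 17:00–17:15.
Diego ∩ Kira ∩ Eitan: 10:00–10:45, 11:15–12:00, 13:30–14:00, 15:00–16:00, 17:00–17:15.
Diego ∩ Kira ∩ Eitan ∩ Noor: 11:15–11:45, 13:30–14:00, 15:00–16:00, 17:00–17:15.
Windows ≥ 30 min: 11:15–11:45, 13:30–14:00, 15:00–16:00.
That's 3 windows.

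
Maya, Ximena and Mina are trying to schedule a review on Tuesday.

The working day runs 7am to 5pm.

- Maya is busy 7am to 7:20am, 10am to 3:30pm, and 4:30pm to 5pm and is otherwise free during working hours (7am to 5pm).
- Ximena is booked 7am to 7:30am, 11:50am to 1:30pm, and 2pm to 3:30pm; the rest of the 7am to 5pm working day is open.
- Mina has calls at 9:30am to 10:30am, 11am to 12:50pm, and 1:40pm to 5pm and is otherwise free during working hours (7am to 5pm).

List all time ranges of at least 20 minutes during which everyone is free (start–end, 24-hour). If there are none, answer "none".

Maya free within 07:00–17:00: 07:20–10:00, 15:30–16:30.
Ximena free within 07:00–17:00: 07:30–11:50, 13:30–14:00, 15:30–17:00.
Mina free within 07:00–17:00: 07:00–09:30, 10:30–11:00, 12:50–13:40.
Maya ∩ Ximena: 07:30–10:00, 15:30–16:30.
Maya ∩ Ximena ∩ Mina: 07:30–09:30.
Windows ≥ 20 min: 07:30–09:30.

07:30–09:30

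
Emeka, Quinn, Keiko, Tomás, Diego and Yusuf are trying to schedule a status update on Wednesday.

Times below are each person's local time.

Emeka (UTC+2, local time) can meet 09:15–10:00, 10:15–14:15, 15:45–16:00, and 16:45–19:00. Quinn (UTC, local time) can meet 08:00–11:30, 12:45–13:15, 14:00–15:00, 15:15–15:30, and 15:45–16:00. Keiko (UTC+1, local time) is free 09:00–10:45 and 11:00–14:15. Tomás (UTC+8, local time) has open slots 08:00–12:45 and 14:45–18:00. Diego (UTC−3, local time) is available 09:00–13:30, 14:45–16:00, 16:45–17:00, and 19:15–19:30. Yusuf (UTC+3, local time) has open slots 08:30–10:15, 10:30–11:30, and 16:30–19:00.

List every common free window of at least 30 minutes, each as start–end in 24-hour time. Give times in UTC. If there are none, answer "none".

Emeka → UTC: 07:15–08:00, 08:15–12:15, 13:45–14:00, 14:45–17:00.
Quinn → UTC: 08:00–11:30, 12:45–13:15, 14:00–15:00, 15:15–15:30, 15:45–16:00.
Keiko → UTC: 08:00–09:45, 10:00–13:15.
Tomás → UTC: 00:00–04:45, 06:45–10:00.
Diego → UTC: 12:00–16:30, 17:45–19:00, 19:45–20:00, 22:15–22:30.
Yusuf → UTC: 05:30–07:15, 07:30–08:30, 13:30–16:00.
Emeka ∩ Quinn: 08:15–11:30, 14:45–15:00, 15:15–15:30, 15:45–16:00.
Emeka ∩ Quinn ∩ Keiko: 08:15–09:45, 10:00–11:30.
Emeka ∩ Quinn ∩ Keiko ∩ Tomás: 08:15–09:45.
Emeka ∩ Quinn ∩ Keiko ∩ Tomás ∩ Diego: (none).
Emeka ∩ Quinn ∩ Keiko ∩ Tomás ∩ Diego ∩ Yusuf: (none).
Windows ≥ 30 min: (none).

none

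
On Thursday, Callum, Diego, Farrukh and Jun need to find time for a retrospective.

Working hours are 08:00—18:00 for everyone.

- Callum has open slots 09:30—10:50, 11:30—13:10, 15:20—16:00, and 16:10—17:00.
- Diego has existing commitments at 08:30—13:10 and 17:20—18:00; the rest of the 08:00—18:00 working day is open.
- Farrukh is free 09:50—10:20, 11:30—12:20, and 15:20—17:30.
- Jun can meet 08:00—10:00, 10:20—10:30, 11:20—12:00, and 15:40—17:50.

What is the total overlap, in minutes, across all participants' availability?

70 minutes

Diego free within 08:00–18:00: 08:00–08:30, 13:10–17:20.
Callum ∩ Diego: 15:20–16:00, 16:10–17:00.
Callum ∩ Diego ∩ Farrukh: 15:20–16:00, 16:10–17:00.
Callum ∩ Diego ∩ Farrukh ∩ Jun: 15:40–16:00, 16:10–17:00.
Total common minutes: 20 + 50 = 70.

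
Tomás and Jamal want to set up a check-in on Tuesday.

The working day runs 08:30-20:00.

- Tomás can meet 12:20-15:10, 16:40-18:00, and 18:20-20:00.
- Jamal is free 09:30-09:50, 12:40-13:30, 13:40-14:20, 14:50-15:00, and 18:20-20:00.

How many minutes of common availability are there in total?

Tomás ∩ Jamal: 12:40–13:30, 13:40–14:20, 14:50–15:00, 18:20–20:00.
Total common minutes: 50 + 40 + 10 + 100 = 200.

200 minutes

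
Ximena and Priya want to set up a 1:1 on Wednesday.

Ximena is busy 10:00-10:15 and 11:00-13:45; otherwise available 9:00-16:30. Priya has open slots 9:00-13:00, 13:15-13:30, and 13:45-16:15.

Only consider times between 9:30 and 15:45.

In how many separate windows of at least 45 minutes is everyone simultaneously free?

2

Ximena free within 09:00–16:30: 09:00–10:00, 10:15–11:00, 13:45–16:30.
Ximena ∩ Priya: 09:00–10:00, 10:15–11:00, 13:45–16:15.
Restricted to 09:30–15:45: 09:30–10:00, 10:15–11:00, 13:45–15:45.
Windows ≥ 45 min: 10:15–11:00, 13:45–15:45.
That's 2 windows.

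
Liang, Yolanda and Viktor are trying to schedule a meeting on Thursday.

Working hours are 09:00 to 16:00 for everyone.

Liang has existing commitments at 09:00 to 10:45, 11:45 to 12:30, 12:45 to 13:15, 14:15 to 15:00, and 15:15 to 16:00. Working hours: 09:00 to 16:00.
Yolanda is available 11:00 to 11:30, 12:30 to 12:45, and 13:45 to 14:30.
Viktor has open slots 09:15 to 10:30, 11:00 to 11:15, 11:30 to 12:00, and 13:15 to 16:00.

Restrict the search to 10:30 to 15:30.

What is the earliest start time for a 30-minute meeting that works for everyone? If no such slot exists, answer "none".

13:45

Liang free within 09:00–16:00: 10:45–11:45, 12:30–12:45, 13:15–14:15, 15:00–15:15.
Liang ∩ Yolanda: 11:00–11:30, 12:30–12:45, 13:45–14:15.
Liang ∩ Yolanda ∩ Viktor: 11:00–11:15, 13:45–14:15.
Restricted to 10:30–15:30: 11:00–11:15, 13:45–14:15.
Windows ≥ 30 min: 13:45–14:15.
Earliest such window starts at 13:45.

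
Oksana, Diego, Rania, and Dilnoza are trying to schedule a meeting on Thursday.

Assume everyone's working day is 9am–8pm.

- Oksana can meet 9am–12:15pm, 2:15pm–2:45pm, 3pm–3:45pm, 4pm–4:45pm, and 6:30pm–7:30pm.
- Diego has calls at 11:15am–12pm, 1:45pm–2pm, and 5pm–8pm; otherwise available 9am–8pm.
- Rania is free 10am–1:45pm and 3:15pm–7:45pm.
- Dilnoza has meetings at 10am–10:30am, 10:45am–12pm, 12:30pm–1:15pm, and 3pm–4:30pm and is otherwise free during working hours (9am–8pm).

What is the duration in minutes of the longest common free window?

15 minutes

Diego free within 09:00–20:00: 09:00–11:15, 12:00–13:45, 14:00–17:00.
Dilnoza free within 09:00–20:00: 09:00–10:00, 10:30–10:45, 12:00–12:30, 13:15–15:00, 16:30–20:00.
Oksana ∩ Diego: 09:00–11:15, 12:00–12:15, 14:15–14:45, 15:00–15:45, 16:00–16:45.
Oksana ∩ Diego ∩ Rania: 10:00–11:15, 12:00–12:15, 15:15–15:45, 16:00–16:45.
Oksana ∩ Diego ∩ Rania ∩ Dilnoza: 10:30–10:45, 12:00–12:15, 16:30–16:45.
Common window lengths: 15, 15, 15 min; longest is 15.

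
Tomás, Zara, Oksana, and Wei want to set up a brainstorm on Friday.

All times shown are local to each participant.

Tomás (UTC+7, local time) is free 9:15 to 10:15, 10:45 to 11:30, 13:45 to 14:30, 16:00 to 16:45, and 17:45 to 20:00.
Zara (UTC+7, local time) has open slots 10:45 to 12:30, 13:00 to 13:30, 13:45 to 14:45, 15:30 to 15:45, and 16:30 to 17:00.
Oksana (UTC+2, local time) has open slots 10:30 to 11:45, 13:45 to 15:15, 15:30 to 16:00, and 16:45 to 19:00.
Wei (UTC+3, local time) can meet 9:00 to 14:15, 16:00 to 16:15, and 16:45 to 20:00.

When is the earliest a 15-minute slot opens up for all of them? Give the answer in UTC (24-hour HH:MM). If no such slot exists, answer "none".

Tomás → UTC: 02:15–03:15, 03:45–04:30, 06:45–07:30, 09:00–09:45, 10:45–13:00.
Zara → UTC: 03:45–05:30, 06:00–06:30, 06:45–07:45, 08:30–08:45, 09:30–10:00.
Oksana → UTC: 08:30–09:45, 11:45–13:15, 13:30–14:00, 14:45–17:00.
Wei → UTC: 06:00–11:15, 13:00–13:15, 13:45–17:00.
Tomás ∩ Zara: 03:45–04:30, 06:45–07:30, 09:30–09:45.
Tomás ∩ Zara ∩ Oksana: 09:30–09:45.
Tomás ∩ Zara ∩ Oksana ∩ Wei: 09:30–09:45.
Windows ≥ 15 min: 09:30–09:45.
Earliest such window starts at 09:30.

09:30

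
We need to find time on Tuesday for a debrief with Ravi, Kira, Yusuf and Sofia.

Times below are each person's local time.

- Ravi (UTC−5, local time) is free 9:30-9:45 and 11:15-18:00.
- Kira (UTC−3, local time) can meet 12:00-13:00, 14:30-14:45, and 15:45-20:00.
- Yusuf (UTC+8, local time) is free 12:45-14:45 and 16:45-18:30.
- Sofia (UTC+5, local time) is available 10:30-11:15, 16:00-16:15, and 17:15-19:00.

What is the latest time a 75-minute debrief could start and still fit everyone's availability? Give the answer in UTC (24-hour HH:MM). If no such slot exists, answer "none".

Ravi → UTC: 14:30–14:45, 16:15–23:00.
Kira → UTC: 15:00–16:00, 17:30–17:45, 18:45–23:00.
Yusuf → UTC: 04:45–06:45, 08:45–10:30.
Sofia → UTC: 05:30–06:15, 11:00–11:15, 12:15–14:00.
Ravi ∩ Kira: 17:30–17:45, 18:45–23:00.
Ravi ∩ Kira ∩ Yusuf: (none).
Ravi ∩ Kira ∩ Yusuf ∩ Sofia: (none).
Windows ≥ 75 min: (none).

none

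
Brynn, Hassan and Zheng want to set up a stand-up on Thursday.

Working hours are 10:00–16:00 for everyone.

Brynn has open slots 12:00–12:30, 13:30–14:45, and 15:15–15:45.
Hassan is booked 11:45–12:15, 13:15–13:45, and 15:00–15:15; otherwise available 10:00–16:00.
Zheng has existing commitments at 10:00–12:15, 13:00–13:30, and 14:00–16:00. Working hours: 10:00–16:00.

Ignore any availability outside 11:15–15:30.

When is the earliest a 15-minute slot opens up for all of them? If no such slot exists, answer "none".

12:15

Hassan free within 10:00–16:00: 10:00–11:45, 12:15–13:15, 13:45–15:00, 15:15–16:00.
Zheng free within 10:00–16:00: 12:15–13:00, 13:30–14:00.
Brynn ∩ Hassan: 12:15–12:30, 13:45–14:45, 15:15–15:45.
Brynn ∩ Hassan ∩ Zheng: 12:15–12:30, 13:45–14:00.
Restricted to 11:15–15:30: 12:15–12:30, 13:45–14:00.
Windows ≥ 15 min: 12:15–12:30, 13:45–14:00.
Earliest such window starts at 12:15.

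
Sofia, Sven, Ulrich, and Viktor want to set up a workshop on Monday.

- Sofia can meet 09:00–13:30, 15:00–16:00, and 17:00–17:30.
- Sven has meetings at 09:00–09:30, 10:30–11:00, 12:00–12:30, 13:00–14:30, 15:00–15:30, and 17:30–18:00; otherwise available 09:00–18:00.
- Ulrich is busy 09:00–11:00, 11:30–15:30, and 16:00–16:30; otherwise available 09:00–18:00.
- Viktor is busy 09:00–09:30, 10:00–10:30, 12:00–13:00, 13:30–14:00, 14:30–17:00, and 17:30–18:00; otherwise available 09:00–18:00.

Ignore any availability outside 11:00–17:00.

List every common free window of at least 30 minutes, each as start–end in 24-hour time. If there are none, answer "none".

11:00–11:30

Sven free within 09:00–18:00: 09:30–10:30, 11:00–12:00, 12:30–13:00, 14:30–15:00, 15:30–17:30.
Ulrich free within 09:00–18:00: 11:00–11:30, 15:30–16:00, 16:30–18:00.
Viktor free within 09:00–18:00: 09:30–10:00, 10:30–12:00, 13:00–13:30, 14:00–14:30, 17:00–17:30.
Sofia ∩ Sven: 09:30–10:30, 11:00–12:00, 12:30–13:00, 15:30–16:00, 17:00–17:30.
Sofia ∩ Sven ∩ Ulrich: 11:00–11:30, 15:30–16:00, 17:00–17:30.
Sofia ∩ Sven ∩ Ulrich ∩ Viktor: 11:00–11:30, 17:00–17:30.
Restricted to 11:00–17:00: 11:00–11:30.
Windows ≥ 30 min: 11:00–11:30.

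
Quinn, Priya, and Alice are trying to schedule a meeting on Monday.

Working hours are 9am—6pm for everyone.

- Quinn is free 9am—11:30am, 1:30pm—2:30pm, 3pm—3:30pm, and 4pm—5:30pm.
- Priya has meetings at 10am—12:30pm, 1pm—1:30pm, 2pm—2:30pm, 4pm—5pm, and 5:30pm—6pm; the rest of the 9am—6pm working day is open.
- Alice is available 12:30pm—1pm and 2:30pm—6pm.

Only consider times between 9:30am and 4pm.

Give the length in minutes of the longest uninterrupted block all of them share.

30 minutes

Priya free within 09:00–18:00: 09:00–10:00, 12:30–13:00, 13:30–14:00, 14:30–16:00, 17:00–17:30.
Quinn ∩ Priya: 09:00–10:00, 13:30–14:00, 15:00–15:30, 17:00–17:30.
Quinn ∩ Priya ∩ Alice: 15:00–15:30, 17:00–17:30.
Restricted to 09:30–16:00: 15:00–15:30.
Single common window of 30 minutes.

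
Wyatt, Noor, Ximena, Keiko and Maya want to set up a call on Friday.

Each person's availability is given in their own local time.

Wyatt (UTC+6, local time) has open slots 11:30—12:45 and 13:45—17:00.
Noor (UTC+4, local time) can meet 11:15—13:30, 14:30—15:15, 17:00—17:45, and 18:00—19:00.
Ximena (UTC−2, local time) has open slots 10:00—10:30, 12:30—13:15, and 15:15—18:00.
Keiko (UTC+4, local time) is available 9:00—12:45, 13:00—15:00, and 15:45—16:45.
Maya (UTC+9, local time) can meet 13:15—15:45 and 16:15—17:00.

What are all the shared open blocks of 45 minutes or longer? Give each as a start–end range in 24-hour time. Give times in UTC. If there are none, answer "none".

Wyatt → UTC: 05:30–06:45, 07:45–11:00.
Noor → UTC: 07:15–09:30, 10:30–11:15, 13:00–13:45, 14:00–15:00.
Ximena → UTC: 12:00–12:30, 14:30–15:15, 17:15–20:00.
Keiko → UTC: 05:00–08:45, 09:00–11:00, 11:45–12:45.
Maya → UTC: 04:15–06:45, 07:15–08:00.
Wyatt ∩ Noor: 07:45–09:30, 10:30–11:00.
Wyatt ∩ Noor ∩ Ximena: (none).
Wyatt ∩ Noor ∩ Ximena ∩ Keiko: (none).
Wyatt ∩ Noor ∩ Ximena ∩ Keiko ∩ Maya: (none).
Windows ≥ 45 min: (none).

none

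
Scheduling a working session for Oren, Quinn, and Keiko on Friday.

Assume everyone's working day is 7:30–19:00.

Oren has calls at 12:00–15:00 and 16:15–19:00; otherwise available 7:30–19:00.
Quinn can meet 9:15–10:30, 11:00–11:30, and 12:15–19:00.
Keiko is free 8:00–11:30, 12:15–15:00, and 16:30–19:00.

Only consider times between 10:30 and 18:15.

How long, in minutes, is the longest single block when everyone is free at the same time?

30 minutes

Oren free within 07:30–19:00: 07:30–12:00, 15:00–16:15.
Oren ∩ Quinn: 09:15–10:30, 11:00–11:30, 15:00–16:15.
Oren ∩ Quinn ∩ Keiko: 09:15–10:30, 11:00–11:30.
Restricted to 10:30–18:15: 11:00–11:30.
Single common window of 30 minutes.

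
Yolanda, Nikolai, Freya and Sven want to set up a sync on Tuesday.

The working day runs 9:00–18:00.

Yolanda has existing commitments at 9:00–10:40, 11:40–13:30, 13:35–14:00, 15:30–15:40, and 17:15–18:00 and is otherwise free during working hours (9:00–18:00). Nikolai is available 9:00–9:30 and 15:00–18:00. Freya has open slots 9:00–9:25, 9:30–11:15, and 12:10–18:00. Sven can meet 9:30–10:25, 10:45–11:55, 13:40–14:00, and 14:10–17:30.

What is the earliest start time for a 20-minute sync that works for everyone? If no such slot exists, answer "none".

Yolanda free within 09:00–18:00: 10:40–11:40, 13:30–13:35, 14:00–15:30, 15:40–17:15.
Yolanda ∩ Nikolai: 15:00–15:30, 15:40–17:15.
Yolanda ∩ Nikolai ∩ Freya: 15:00–15:30, 15:40–17:15.
Yolanda ∩ Nikolai ∩ Freya ∩ Sven: 15:00–15:30, 15:40–17:15.
Windows ≥ 20 min: 15:00–15:30, 15:40–17:15.
Earliest such window starts at 15:00.

15:00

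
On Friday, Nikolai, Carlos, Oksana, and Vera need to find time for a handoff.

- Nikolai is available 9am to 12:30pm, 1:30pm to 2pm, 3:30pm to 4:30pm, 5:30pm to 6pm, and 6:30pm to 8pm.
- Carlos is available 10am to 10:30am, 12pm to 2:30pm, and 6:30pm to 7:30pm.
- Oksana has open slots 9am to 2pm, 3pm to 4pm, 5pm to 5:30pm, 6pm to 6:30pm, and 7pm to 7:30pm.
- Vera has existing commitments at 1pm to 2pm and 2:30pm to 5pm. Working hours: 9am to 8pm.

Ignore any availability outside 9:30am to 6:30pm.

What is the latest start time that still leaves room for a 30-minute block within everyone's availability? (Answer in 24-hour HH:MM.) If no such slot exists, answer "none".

12:00

Vera free within 09:00–20:00: 09:00–13:00, 14:00–14:30, 17:00–20:00.
Nikolai ∩ Carlos: 10:00–10:30, 12:00–12:30, 13:30–14:00, 18:30–19:30.
Nikolai ∩ Carlos ∩ Oksana: 10:00–10:30, 12:00–12:30, 13:30–14:00, 19:00–19:30.
Nikolai ∩ Carlos ∩ Oksana ∩ Vera: 10:00–10:30, 12:00–12:30, 19:00–19:30.
Restricted to 09:30–18:30: 10:00–10:30, 12:00–12:30.
Windows ≥ 30 min: 10:00–10:30, 12:00–12:30.
Latest start in the last window 12:00–12:30 is 12:30 − 30 min = 12:00.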